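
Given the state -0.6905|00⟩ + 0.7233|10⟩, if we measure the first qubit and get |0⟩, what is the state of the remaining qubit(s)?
-|0⟩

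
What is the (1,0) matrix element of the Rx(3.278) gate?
-0.9977i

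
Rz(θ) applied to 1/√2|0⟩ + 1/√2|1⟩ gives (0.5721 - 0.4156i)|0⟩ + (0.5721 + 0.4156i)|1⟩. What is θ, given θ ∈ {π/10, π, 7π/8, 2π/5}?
2π/5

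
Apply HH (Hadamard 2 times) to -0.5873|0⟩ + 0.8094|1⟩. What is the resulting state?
-0.5873|0⟩ + 0.8094|1⟩

H² = I, so an even number of Hadamards cancels: H^2 = I and the state is unchanged.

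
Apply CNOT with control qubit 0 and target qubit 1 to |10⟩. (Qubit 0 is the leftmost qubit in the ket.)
|11⟩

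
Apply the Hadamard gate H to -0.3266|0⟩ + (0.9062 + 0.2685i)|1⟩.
(0.4098 + 0.1899i)|0⟩ + (-0.8717 - 0.1899i)|1⟩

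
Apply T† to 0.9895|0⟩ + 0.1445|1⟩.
0.9895|0⟩ + (0.1022 - 0.1022i)|1⟩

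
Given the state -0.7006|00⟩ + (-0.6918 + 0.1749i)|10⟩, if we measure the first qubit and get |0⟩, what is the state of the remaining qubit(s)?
-|0⟩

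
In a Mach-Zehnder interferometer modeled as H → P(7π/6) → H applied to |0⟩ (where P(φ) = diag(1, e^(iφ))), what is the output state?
(0.06699 - 0.25i)|0⟩ + (0.933 + 0.25i)|1⟩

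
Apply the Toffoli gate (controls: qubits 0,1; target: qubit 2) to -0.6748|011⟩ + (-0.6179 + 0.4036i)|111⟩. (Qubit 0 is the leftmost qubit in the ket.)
-0.6748|011⟩ + (-0.6179 + 0.4036i)|110⟩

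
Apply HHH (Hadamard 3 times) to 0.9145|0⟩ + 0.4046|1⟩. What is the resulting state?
0.9327|0⟩ + 0.3606|1⟩

H² = I, so H^3 = H: a single Hadamard. With (a, b) = (0.9145, 0.4046), H gives ((a + b)/√2, (a − b)/√2) = (0.9327, 0.3606).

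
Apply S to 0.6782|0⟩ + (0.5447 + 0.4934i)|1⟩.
0.6782|0⟩ + (-0.4934 + 0.5447i)|1⟩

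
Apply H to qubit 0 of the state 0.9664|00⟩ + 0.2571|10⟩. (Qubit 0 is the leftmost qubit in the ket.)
0.8651|00⟩ + 0.5016|10⟩

H on qubit 0 mixes each pair of kets that differ only in qubit 0: amplitudes (a, b) of (|…0…⟩, |…1…⟩) become ((a + b)/√2, (a − b)/√2). Kets absent from the input have amplitude 0.
(|00⟩, |10⟩): (a, b) = (0.9664, 0.2571) → (0.8651, 0.5016)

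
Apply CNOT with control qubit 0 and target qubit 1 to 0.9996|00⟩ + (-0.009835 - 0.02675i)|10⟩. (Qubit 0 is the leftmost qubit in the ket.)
0.9996|00⟩ + (-0.009835 - 0.02675i)|11⟩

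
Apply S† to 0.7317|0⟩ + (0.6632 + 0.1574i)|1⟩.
0.7317|0⟩ + (0.1574 - 0.6632i)|1⟩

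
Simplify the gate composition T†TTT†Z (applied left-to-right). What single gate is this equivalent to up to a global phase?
Z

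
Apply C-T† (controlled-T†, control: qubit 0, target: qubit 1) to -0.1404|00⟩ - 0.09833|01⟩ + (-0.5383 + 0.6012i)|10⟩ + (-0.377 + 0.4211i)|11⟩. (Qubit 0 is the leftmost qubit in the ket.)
-0.1404|00⟩ - 0.09833|01⟩ + (-0.5383 + 0.6012i)|10⟩ + (0.03118 + 0.5643i)|11⟩

C-T† leaves the control-|0⟩ kets |00⟩, |01⟩ unchanged and applies T† to qubit 1 on the control-|1⟩ pair (|10⟩, |11⟩).
T† = [[1, 0], [0, (1/√2 - (1/√2)i)]].
With a = amp(|10⟩) = (-0.5383 + 0.6012i) and b = amp(|11⟩) = (-0.377 + 0.4211i):
new amp(|10⟩) = (1)·a = (-0.5383 + 0.6012i)
new amp(|11⟩) = (1/√2 - (1/√2)i)·b = (0.03118 + 0.5643i)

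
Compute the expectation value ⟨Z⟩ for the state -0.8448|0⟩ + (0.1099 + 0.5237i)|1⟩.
0.4273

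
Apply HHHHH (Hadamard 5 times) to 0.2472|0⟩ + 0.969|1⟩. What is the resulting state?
0.86|0⟩ - 0.5104|1⟩

H² = I, so H^5 = H: a single Hadamard. With (a, b) = (0.2472, 0.969), H gives ((a + b)/√2, (a − b)/√2) = (0.86, -0.5104).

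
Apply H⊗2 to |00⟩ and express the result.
1/2|00⟩ + 1/2|01⟩ + 1/2|10⟩ + 1/2|11⟩

H⊗2 gives amp(|y⟩) = (1/2) Σ_x (−1)^(x·y) amp(|x⟩), where x·y is the number of positions in which both x and y have a 1.
|00⟩: (1)/2 = 1/2
|01⟩: (1)/2 = 1/2
|10⟩: (1)/2 = 1/2
|11⟩: (1)/2 = 1/2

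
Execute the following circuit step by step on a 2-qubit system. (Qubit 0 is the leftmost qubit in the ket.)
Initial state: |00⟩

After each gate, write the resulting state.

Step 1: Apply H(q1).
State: 1/√2|00⟩ + 1/√2|01⟩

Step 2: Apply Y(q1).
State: -(1/√2)i|00⟩ + (1/√2)i|01⟩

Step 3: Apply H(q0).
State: -(1/2)i|00⟩ + (1/2)i|01⟩ - (1/2)i|10⟩ + (1/2)i|11⟩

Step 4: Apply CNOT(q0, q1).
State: -(1/2)i|00⟩ + (1/2)i|01⟩ + (1/2)i|10⟩ - (1/2)i|11⟩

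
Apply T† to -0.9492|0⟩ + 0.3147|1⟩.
-0.9492|0⟩ + (0.2225 - 0.2225i)|1⟩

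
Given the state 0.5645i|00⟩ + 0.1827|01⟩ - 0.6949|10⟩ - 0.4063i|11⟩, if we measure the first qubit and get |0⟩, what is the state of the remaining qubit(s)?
0.9514i|0⟩ + 0.3079|1⟩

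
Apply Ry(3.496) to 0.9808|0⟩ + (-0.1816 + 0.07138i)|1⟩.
(0.005863 - 0.07026i)|0⟩ + (0.9975 - 0.01258i)|1⟩

Ry(3.496) = [[cos(θ/2), −sin(θ/2)], [sin(θ/2), cos(θ/2)]]; θ = 3.496, cos(θ/2) ≈ -0.176278, sin(θ/2) ≈ 0.98434.
With a = amp(|0⟩) = 0.9808 and b = amp(|1⟩) = (-0.1816 + 0.07138i):
new amp(|0⟩) = (-0.176278)·a + (-0.98434)·b = (0.005863 - 0.07026i)
new amp(|1⟩) = (0.98434)·a + (-0.176278)·b = (0.9975 - 0.01258i)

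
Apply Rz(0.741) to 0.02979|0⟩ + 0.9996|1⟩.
(0.02777 - 0.01079i)|0⟩ + (0.9318 + 0.3619i)|1⟩

Rz(0.741) = [[e^(−iθ/2), 0], [0, e^(iθ/2)]] with e^(±iθ/2) = cos(θ/2) ± i·sin(θ/2); θ = 0.741, cos(θ/2) ≈ 0.932146, sin(θ/2) ≈ 0.362082.
With a = amp(|0⟩) = 0.02979 and b = amp(|1⟩) = 0.9996:
new amp(|0⟩) = (0.932146 - 0.362082i)·a = (0.02777 - 0.01079i)
new amp(|1⟩) = (0.932146 + 0.362082i)·b = (0.9318 + 0.3619i)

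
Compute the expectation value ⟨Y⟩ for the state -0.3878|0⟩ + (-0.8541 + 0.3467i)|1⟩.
-0.2689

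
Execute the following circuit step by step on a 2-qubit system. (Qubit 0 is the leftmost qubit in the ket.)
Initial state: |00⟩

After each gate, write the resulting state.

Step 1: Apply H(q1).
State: 1/√2|00⟩ + 1/√2|01⟩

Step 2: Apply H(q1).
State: |00⟩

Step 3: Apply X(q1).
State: |01⟩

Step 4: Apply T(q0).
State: |01⟩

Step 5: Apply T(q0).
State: |01⟩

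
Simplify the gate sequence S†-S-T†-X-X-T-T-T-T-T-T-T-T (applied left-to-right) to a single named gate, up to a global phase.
T†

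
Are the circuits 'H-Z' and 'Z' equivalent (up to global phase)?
No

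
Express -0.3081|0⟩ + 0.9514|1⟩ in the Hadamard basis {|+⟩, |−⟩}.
0.4549|+⟩ - 0.8906|−⟩

With |ψ⟩ = α|0⟩ + β|1⟩, the Hadamard-basis coefficients are ⟨+|ψ⟩ = (α + β)/√2 and ⟨−|ψ⟩ = (α − β)/√2.
Here α = -0.3081, β = 0.9514: (α + β)/√2 = 0.4549, (α − β)/√2 = -0.8906.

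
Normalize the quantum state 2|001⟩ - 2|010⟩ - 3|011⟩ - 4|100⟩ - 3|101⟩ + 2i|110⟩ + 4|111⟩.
0.254|001⟩ - 0.254|010⟩ - 0.381|011⟩ - 0.508|100⟩ - 0.381|101⟩ + 0.254i|110⟩ + 0.508|111⟩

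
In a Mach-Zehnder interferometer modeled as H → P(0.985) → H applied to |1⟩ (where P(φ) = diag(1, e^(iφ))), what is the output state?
(0.2236 - 0.4166i)|0⟩ + (0.7764 + 0.4166i)|1⟩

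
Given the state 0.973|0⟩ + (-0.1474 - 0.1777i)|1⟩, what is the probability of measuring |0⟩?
0.9467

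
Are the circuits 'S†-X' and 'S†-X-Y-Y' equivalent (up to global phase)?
Yes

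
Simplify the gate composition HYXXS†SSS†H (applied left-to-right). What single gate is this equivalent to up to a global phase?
Y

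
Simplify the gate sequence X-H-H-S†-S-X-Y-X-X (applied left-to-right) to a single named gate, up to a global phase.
Y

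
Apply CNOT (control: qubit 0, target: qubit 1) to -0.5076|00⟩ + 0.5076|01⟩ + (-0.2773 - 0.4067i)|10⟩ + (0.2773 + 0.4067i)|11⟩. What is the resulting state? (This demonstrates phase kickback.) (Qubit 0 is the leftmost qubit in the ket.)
-0.5076|00⟩ + 0.5076|01⟩ + (0.2773 + 0.4067i)|10⟩ + (-0.2773 - 0.4067i)|11⟩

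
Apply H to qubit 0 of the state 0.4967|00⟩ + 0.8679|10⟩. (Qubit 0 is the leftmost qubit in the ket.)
0.9649|00⟩ - 0.2625|10⟩

H on qubit 0 mixes each pair of kets that differ only in qubit 0: amplitudes (a, b) of (|…0…⟩, |…1…⟩) become ((a + b)/√2, (a − b)/√2). Kets absent from the input have amplitude 0.
(|00⟩, |10⟩): (a, b) = (0.4967, 0.8679) → (0.9649, -0.2625)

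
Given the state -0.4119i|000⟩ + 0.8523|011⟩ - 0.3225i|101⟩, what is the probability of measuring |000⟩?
0.1697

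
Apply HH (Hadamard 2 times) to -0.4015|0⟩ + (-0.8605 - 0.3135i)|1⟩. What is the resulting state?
-0.4015|0⟩ + (-0.8605 - 0.3135i)|1⟩

H² = I, so an even number of Hadamards cancels: H^2 = I and the state is unchanged.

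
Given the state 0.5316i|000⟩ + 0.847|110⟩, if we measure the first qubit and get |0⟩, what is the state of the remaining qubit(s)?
i|00⟩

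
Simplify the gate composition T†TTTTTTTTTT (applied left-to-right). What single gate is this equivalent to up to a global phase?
T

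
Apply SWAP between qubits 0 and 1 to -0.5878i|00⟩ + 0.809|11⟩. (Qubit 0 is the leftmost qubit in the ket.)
-0.5878i|00⟩ + 0.809|11⟩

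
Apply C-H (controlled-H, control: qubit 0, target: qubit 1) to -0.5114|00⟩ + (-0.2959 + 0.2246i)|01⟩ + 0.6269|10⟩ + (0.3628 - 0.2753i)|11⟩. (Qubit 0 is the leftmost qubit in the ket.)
-0.5114|00⟩ + (-0.2959 + 0.2246i)|01⟩ + (0.6998 - 0.1947i)|10⟩ + (0.1867 + 0.1947i)|11⟩

C-H leaves the control-|0⟩ kets |00⟩, |01⟩ unchanged and applies H to qubit 1 on the control-|1⟩ pair (|10⟩, |11⟩).
H = [[1/√2, 1/√2], [1/√2, -1/√2]].
With a = amp(|10⟩) = 0.6269 and b = amp(|11⟩) = (0.3628 - 0.2753i):
new amp(|10⟩) = (1/√2)·a + (1/√2)·b = (0.6998 - 0.1947i)
new amp(|11⟩) = (1/√2)·a + (-1/√2)·b = (0.1867 + 0.1947i)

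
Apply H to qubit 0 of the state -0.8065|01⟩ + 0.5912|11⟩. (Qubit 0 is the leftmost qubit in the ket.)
-0.1522|01⟩ - 0.9883|11⟩

H on qubit 0 mixes each pair of kets that differ only in qubit 0: amplitudes (a, b) of (|…0…⟩, |…1…⟩) become ((a + b)/√2, (a − b)/√2). Kets absent from the input have amplitude 0.
(|01⟩, |11⟩): (a, b) = (-0.8065, 0.5912) → (-0.1522, -0.9883)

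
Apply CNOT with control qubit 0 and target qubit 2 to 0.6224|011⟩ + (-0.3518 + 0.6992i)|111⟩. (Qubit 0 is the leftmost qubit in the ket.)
0.6224|011⟩ + (-0.3518 + 0.6992i)|110⟩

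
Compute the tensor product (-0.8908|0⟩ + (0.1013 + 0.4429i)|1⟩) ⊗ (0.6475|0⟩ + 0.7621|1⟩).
-0.5768|00⟩ - 0.6789|01⟩ + (0.06559 + 0.2868i)|10⟩ + (0.0772 + 0.3375i)|11⟩

amp(|b₁b₂…⟩) = product of the factor amplitudes for bits b₁, b₂, …; only kets whose every factor amplitude is nonzero survive.
|00⟩: (-0.8908)(0.6475) = -0.5768
|01⟩: (-0.8908)(0.7621) = -0.6789
|10⟩: (0.1013 + 0.4429i)(0.6475) = (0.06559 + 0.2868i)
|11⟩: (0.1013 + 0.4429i)(0.7621) = (0.0772 + 0.3375i)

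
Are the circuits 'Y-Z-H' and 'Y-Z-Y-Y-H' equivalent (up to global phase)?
Yes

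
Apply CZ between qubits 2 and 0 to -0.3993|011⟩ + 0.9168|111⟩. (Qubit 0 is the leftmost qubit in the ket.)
-0.3993|011⟩ - 0.9168|111⟩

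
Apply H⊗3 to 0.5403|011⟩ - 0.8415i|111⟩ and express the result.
(0.191 - 0.2975i)|000⟩ + (-0.191 + 0.2975i)|001⟩ + (-0.191 + 0.2975i)|010⟩ + (0.191 - 0.2975i)|011⟩ + (0.191 + 0.2975i)|100⟩ + (-0.191 - 0.2975i)|101⟩ + (-0.191 - 0.2975i)|110⟩ + (0.191 + 0.2975i)|111⟩

H⊗3 gives amp(|y⟩) = (1/2√2) Σ_x (−1)^(x·y) amp(|x⟩), where x·y is the number of positions in which both x and y have a 1.
|000⟩: (0.5403 - 0.8415i)/(2√2) = (0.191 - 0.2975i)
|001⟩: (-0.5403 + 0.8415i)/(2√2) = (-0.191 + 0.2975i)
|010⟩: (-0.5403 + 0.8415i)/(2√2) = (-0.191 + 0.2975i)
|011⟩: (0.5403 - 0.8415i)/(2√2) = (0.191 - 0.2975i)
|100⟩: (0.5403 + 0.8415i)/(2√2) = (0.191 + 0.2975i)
|101⟩: (-0.5403 - 0.8415i)/(2√2) = (-0.191 - 0.2975i)
|110⟩: (-0.5403 - 0.8415i)/(2√2) = (-0.191 - 0.2975i)
|111⟩: (0.5403 + 0.8415i)/(2√2) = (0.191 + 0.2975i)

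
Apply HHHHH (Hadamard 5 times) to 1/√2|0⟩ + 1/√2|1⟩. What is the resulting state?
|0⟩

H² = I, so H^5 = H: a single Hadamard. With (a, b) = (1/√2, 1/√2), H gives ((a + b)/√2, (a − b)/√2) = (1, 0).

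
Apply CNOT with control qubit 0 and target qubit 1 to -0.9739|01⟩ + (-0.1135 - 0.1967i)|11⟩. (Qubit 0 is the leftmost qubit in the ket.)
-0.9739|01⟩ + (-0.1135 - 0.1967i)|10⟩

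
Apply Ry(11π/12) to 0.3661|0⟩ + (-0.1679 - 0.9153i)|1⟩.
(0.2142 + 0.9075i)|0⟩ + (0.3411 - 0.1195i)|1⟩

Ry(11π/12) = [[cos(θ/2), −sin(θ/2)], [sin(θ/2), cos(θ/2)]]; θ = 11π/12, cos(θ/2) ≈ 0.130526, sin(θ/2) ≈ 0.991445.
With a = amp(|0⟩) = 0.3661 and b = amp(|1⟩) = (-0.1679 - 0.9153i):
new amp(|0⟩) = (0.130526)·a + (-0.991445)·b = (0.2142 + 0.9075i)
new amp(|1⟩) = (0.991445)·a + (0.130526)·b = (0.3411 - 0.1195i)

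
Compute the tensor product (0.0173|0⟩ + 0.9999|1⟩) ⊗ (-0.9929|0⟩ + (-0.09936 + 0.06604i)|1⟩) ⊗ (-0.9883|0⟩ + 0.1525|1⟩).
0.01698|000⟩ - 0.00262|001⟩ + (0.001699 - 0.001129i)|010⟩ + (-0.0002621 + 0.0001742i)|011⟩ + 0.9812|100⟩ - 0.1514|101⟩ + (0.09819 - 0.06526i)|110⟩ + (-0.01515 + 0.01007i)|111⟩

amp(|b₁b₂…⟩) = product of the factor amplitudes for bits b₁, b₂, …; only kets whose every factor amplitude is nonzero survive.
|000⟩: (0.0173)(-0.9929)(-0.9883) = 0.01698
|001⟩: (0.0173)(-0.9929)(0.1525) = -0.00262
|010⟩: (0.0173)(-0.09936 + 0.06604i)(-0.9883) = (0.001699 - 0.001129i)
|011⟩: (0.0173)(-0.09936 + 0.06604i)(0.1525) = (-0.0002621 + 0.0001742i)
|100⟩: (0.9999)(-0.9929)(-0.9883) = 0.9812
|101⟩: (0.9999)(-0.9929)(0.1525) = -0.1514
|110⟩: (0.9999)(-0.09936 + 0.06604i)(-0.9883) = (0.09819 - 0.06526i)
|111⟩: (0.9999)(-0.09936 + 0.06604i)(0.1525) = (-0.01515 + 0.01007i)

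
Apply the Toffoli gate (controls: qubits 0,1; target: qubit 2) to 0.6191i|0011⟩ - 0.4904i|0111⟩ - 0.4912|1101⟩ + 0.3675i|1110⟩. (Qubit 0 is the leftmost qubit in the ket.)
0.6191i|0011⟩ - 0.4904i|0111⟩ + 0.3675i|1100⟩ - 0.4912|1111⟩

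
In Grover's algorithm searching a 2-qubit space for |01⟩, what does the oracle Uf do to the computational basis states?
Uf|x⟩ = -|x⟩ if x = 01, else |x⟩ (phase flip on target)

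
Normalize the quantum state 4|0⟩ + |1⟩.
0.9701|0⟩ + 0.2425|1⟩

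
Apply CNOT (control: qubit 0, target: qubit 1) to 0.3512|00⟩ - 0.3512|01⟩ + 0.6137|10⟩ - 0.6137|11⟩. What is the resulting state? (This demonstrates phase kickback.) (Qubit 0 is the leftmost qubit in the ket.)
0.3512|00⟩ - 0.3512|01⟩ - 0.6137|10⟩ + 0.6137|11⟩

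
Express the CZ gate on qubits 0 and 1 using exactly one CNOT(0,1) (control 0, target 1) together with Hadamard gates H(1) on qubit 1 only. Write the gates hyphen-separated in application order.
H(1)-CNOT(0,1)-H(1)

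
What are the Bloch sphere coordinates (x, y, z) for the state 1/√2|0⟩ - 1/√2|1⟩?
(-1, 0, 0)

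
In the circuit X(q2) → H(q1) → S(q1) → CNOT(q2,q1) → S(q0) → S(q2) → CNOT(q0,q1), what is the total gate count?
7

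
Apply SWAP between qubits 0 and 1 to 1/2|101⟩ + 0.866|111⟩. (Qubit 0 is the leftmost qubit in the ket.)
1/2|011⟩ + 0.866|111⟩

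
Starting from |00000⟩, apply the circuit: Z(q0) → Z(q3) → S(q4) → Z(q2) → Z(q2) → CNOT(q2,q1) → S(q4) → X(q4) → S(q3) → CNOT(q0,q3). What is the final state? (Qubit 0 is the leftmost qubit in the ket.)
|00001⟩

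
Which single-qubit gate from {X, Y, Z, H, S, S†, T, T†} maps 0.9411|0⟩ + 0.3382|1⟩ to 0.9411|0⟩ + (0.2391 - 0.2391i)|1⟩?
T†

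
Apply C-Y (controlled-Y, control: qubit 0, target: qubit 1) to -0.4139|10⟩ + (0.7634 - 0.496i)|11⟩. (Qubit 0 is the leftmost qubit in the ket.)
(-0.496 - 0.7634i)|10⟩ - 0.4139i|11⟩

C-Y leaves the control-|0⟩ kets |00⟩, |01⟩ unchanged and applies Y to qubit 1 on the control-|1⟩ pair (|10⟩, |11⟩).
Y = [[0, -i], [i, 0]].
With a = amp(|10⟩) = -0.4139 and b = amp(|11⟩) = (0.7634 - 0.496i):
new amp(|10⟩) = (-i)·b = (-0.496 - 0.7634i)
new amp(|11⟩) = (i)·a = -0.4139i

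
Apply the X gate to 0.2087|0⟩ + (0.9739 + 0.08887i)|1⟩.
(0.9739 + 0.08887i)|0⟩ + 0.2087|1⟩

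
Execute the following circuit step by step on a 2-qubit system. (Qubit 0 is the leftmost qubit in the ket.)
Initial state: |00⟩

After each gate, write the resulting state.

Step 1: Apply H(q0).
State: 1/√2|00⟩ + 1/√2|10⟩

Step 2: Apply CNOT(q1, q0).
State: 1/√2|00⟩ + 1/√2|10⟩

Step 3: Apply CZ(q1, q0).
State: 1/√2|00⟩ + 1/√2|10⟩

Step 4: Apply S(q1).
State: 1/√2|00⟩ + 1/√2|10⟩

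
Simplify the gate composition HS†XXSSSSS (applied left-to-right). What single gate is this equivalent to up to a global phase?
H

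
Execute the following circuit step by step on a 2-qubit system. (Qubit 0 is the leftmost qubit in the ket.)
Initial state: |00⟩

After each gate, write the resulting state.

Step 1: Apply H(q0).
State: 1/√2|00⟩ + 1/√2|10⟩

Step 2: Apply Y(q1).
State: (1/√2)i|01⟩ + (1/√2)i|11⟩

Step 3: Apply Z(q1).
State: -(1/√2)i|01⟩ - (1/√2)i|11⟩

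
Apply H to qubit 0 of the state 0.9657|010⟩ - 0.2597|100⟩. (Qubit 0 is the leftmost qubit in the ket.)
-0.1836|000⟩ + 0.6829|010⟩ + 0.1836|100⟩ + 0.6829|110⟩

H on qubit 0 mixes each pair of kets that differ only in qubit 0: amplitudes (a, b) of (|…0…⟩, |…1…⟩) become ((a + b)/√2, (a − b)/√2). Kets absent from the input have amplitude 0.
(|000⟩, |100⟩): (a, b) = (0, -0.2597) → (-0.1836, 0.1836)
(|010⟩, |110⟩): (a, b) = (0.9657, 0) → (0.6829, 0.6829)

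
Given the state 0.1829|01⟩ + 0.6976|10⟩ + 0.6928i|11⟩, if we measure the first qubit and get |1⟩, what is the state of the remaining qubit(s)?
0.7095|0⟩ + 0.7047i|1⟩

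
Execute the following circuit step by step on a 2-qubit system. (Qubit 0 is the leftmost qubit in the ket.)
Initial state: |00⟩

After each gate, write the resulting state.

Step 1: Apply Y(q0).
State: i|10⟩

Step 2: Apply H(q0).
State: (1/√2)i|00⟩ - (1/√2)i|10⟩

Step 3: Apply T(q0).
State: (1/√2)i|00⟩ + (1/2 - (1/2)i)|10⟩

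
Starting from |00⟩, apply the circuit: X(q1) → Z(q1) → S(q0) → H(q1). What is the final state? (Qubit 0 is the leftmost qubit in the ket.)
-1/√2|00⟩ + 1/√2|01⟩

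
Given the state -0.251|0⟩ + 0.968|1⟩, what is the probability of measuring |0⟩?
0.063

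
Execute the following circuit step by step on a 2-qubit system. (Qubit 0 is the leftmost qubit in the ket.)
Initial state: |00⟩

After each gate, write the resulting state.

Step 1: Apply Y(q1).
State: i|01⟩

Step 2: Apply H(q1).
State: (1/√2)i|00⟩ - (1/√2)i|01⟩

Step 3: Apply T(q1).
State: (1/√2)i|00⟩ + (1/2 - (1/2)i)|01⟩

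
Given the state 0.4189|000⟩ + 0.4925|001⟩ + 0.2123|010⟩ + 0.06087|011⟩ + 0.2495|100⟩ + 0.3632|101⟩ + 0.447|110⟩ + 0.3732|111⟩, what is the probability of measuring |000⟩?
0.1755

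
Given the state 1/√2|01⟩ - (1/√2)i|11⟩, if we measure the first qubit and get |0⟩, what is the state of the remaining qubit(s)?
|1⟩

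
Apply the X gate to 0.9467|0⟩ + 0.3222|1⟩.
0.3222|0⟩ + 0.9467|1⟩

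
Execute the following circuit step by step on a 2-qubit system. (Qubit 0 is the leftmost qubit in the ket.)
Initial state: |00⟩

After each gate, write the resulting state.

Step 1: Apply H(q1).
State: 1/√2|00⟩ + 1/√2|01⟩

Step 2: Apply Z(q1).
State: 1/√2|00⟩ - 1/√2|01⟩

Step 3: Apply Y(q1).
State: (1/√2)i|00⟩ + (1/√2)i|01⟩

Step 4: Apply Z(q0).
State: (1/√2)i|00⟩ + (1/√2)i|01⟩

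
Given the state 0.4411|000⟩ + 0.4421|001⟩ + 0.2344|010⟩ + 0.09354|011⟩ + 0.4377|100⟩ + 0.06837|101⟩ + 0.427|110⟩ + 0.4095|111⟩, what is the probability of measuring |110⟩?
0.1823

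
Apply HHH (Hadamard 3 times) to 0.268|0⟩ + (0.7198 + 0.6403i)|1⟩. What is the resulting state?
(0.6985 + 0.4528i)|0⟩ + (-0.3195 - 0.4528i)|1⟩

H² = I, so H^3 = H: a single Hadamard. With (a, b) = (0.268, (0.7198 + 0.6403i)), H gives ((a + b)/√2, (a − b)/√2) = ((0.6985 + 0.4528i), (-0.3195 - 0.4528i)).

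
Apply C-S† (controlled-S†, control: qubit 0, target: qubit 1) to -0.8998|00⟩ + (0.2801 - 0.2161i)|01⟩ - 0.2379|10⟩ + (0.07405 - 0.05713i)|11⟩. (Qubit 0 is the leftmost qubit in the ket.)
-0.8998|00⟩ + (0.2801 - 0.2161i)|01⟩ - 0.2379|10⟩ + (-0.05713 - 0.07405i)|11⟩

C-S† leaves the control-|0⟩ kets |00⟩, |01⟩ unchanged and applies S† to qubit 1 on the control-|1⟩ pair (|10⟩, |11⟩).
S† = [[1, 0], [0, -i]].
With a = amp(|10⟩) = -0.2379 and b = amp(|11⟩) = (0.07405 - 0.05713i):
new amp(|10⟩) = (1)·a = -0.2379
new amp(|11⟩) = (-i)·b = (-0.05713 - 0.07405i)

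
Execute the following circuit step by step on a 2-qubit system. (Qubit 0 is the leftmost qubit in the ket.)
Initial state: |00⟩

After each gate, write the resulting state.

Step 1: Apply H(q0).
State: 1/√2|00⟩ + 1/√2|10⟩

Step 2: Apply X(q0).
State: 1/√2|00⟩ + 1/√2|10⟩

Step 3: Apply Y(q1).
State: (1/√2)i|01⟩ + (1/√2)i|11⟩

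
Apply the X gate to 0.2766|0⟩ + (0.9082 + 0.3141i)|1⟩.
(0.9082 + 0.3141i)|0⟩ + 0.2766|1⟩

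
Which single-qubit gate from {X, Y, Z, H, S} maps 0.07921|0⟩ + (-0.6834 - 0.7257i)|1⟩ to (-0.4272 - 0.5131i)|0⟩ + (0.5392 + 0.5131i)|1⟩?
H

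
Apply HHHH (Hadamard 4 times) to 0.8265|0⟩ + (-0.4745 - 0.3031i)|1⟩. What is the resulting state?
0.8265|0⟩ + (-0.4745 - 0.3031i)|1⟩

H² = I, so an even number of Hadamards cancels: H^4 = I and the state is unchanged.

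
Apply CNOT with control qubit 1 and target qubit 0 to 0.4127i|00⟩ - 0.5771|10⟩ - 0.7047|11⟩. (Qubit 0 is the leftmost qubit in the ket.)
0.4127i|00⟩ - 0.7047|01⟩ - 0.5771|10⟩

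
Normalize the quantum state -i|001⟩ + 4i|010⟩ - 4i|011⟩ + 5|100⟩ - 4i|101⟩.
-0.1162i|001⟩ + 0.465i|010⟩ - 0.465i|011⟩ + 0.5812|100⟩ - 0.465i|101⟩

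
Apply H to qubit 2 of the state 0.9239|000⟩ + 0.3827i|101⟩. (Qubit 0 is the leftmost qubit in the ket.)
0.6533|000⟩ + 0.6533|001⟩ + 0.2706i|100⟩ - 0.2706i|101⟩

H on qubit 2 mixes each pair of kets that differ only in qubit 2: amplitudes (a, b) of (|…0…⟩, |…1…⟩) become ((a + b)/√2, (a − b)/√2). Kets absent from the input have amplitude 0.
(|000⟩, |001⟩): (a, b) = (0.9239, 0) → (0.6533, 0.6533)
(|100⟩, |101⟩): (a, b) = (0, 0.3827i) → (0.2706i, -0.2706i)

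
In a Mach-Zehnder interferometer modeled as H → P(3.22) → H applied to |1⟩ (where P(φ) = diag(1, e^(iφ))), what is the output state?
(0.9985 + 0.03916i)|0⟩ + (0.001536 - 0.03916i)|1⟩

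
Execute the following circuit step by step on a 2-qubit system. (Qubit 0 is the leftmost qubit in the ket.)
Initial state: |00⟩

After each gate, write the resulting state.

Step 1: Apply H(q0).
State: 1/√2|00⟩ + 1/√2|10⟩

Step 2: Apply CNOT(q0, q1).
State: 1/√2|00⟩ + 1/√2|11⟩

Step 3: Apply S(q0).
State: 1/√2|00⟩ + (1/√2)i|11⟩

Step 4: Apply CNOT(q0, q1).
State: 1/√2|00⟩ + (1/√2)i|10⟩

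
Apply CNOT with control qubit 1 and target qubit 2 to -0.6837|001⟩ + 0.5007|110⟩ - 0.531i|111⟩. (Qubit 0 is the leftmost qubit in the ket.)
-0.6837|001⟩ - 0.531i|110⟩ + 0.5007|111⟩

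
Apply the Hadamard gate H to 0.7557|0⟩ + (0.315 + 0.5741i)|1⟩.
(0.7571 + 0.406i)|0⟩ + (0.3116 - 0.406i)|1⟩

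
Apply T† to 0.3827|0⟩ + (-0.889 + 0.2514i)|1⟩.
0.3827|0⟩ + (-0.4509 + 0.8064i)|1⟩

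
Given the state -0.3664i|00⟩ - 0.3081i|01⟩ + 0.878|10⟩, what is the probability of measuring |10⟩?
0.7709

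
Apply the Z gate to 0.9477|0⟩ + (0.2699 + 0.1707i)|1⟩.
0.9477|0⟩ + (-0.2699 - 0.1707i)|1⟩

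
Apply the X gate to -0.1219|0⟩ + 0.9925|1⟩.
0.9925|0⟩ - 0.1219|1⟩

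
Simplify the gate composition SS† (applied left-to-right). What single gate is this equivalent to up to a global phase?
I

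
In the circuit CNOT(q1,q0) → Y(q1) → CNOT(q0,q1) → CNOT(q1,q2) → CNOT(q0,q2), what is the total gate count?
5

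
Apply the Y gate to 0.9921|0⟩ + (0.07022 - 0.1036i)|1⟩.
(-0.1036 - 0.07022i)|0⟩ + 0.9921i|1⟩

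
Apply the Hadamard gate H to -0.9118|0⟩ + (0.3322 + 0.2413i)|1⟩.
(-0.4098 + 0.1706i)|0⟩ + (-0.8796 - 0.1706i)|1⟩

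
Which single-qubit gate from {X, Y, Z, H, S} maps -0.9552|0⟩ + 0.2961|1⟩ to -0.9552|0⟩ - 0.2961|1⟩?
Z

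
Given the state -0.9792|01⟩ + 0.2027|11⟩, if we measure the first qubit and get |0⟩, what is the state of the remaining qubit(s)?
-|1⟩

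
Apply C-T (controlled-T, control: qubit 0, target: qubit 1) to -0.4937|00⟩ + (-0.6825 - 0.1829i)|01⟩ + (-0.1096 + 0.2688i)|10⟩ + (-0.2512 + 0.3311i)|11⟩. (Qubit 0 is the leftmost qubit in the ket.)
-0.4937|00⟩ + (-0.6825 - 0.1829i)|01⟩ + (-0.1096 + 0.2688i)|10⟩ + (-0.4117 + 0.0565i)|11⟩

C-T leaves the control-|0⟩ kets |00⟩, |01⟩ unchanged and applies T to qubit 1 on the control-|1⟩ pair (|10⟩, |11⟩).
T = [[1, 0], [0, (1/√2 + (1/√2)i)]].
With a = amp(|10⟩) = (-0.1096 + 0.2688i) and b = amp(|11⟩) = (-0.2512 + 0.3311i):
new amp(|10⟩) = (1)·a = (-0.1096 + 0.2688i)
new amp(|11⟩) = (1/√2 + (1/√2)i)·b = (-0.4117 + 0.0565i)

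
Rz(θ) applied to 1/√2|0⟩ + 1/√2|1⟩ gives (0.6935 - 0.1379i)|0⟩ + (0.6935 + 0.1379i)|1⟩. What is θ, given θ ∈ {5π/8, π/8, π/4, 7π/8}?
π/8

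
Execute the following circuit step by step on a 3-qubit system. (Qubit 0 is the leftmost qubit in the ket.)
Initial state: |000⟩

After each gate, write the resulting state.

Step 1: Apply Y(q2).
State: i|001⟩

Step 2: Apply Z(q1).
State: i|001⟩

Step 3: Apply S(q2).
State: -|001⟩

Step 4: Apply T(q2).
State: (-1/√2 - (1/√2)i)|001⟩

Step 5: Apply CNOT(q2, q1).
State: (-1/√2 - (1/√2)i)|011⟩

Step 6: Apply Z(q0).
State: (-1/√2 - (1/√2)i)|011⟩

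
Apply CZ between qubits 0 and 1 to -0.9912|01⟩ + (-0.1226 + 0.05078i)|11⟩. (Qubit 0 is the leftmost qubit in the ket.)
-0.9912|01⟩ + (0.1226 - 0.05078i)|11⟩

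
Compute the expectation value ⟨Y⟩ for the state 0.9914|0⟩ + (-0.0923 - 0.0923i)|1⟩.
-0.183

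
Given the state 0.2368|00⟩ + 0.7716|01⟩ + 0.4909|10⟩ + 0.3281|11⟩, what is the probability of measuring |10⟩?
0.241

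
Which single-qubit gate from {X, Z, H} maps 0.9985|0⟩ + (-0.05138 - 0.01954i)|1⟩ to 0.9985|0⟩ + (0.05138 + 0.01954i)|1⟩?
Z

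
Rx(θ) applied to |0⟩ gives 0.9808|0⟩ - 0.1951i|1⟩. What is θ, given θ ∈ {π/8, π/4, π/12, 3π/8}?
π/8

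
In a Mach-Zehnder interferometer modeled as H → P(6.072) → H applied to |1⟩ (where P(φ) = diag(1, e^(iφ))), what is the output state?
(0.01111 + 0.1048i)|0⟩ + (0.9889 - 0.1048i)|1⟩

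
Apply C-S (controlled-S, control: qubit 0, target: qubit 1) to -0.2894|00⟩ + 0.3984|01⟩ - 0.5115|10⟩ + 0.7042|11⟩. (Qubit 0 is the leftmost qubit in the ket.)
-0.2894|00⟩ + 0.3984|01⟩ - 0.5115|10⟩ + 0.7042i|11⟩

C-S leaves the control-|0⟩ kets |00⟩, |01⟩ unchanged and applies S to qubit 1 on the control-|1⟩ pair (|10⟩, |11⟩).
S = [[1, 0], [0, i]].
With a = amp(|10⟩) = -0.5115 and b = amp(|11⟩) = 0.7042:
new amp(|10⟩) = (1)·a = -0.5115
new amp(|11⟩) = (i)·b = 0.7042i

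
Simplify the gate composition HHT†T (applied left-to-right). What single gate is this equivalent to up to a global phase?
I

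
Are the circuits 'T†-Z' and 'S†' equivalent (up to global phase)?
No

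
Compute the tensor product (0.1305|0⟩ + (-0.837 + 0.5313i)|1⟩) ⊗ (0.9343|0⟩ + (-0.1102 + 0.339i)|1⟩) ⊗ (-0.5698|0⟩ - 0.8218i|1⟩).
-0.06947|000⟩ - 0.1002i|001⟩ + (0.008194 - 0.02521i)|010⟩ + (0.03636 + 0.01182i)|011⟩ + (0.4456 - 0.2828i)|100⟩ + (0.4079 + 0.6427i)|101⟩ + (0.05007 + 0.195i)|110⟩ + (-0.2813 + 0.07221i)|111⟩

amp(|b₁b₂…⟩) = product of the factor amplitudes for bits b₁, b₂, …; only kets whose every factor amplitude is nonzero survive.
|000⟩: (0.1305)(0.9343)(-0.5698) = -0.06947
|001⟩: (0.1305)(0.9343)(-0.8218i) = -0.1002i
|010⟩: (0.1305)(-0.1102 + 0.339i)(-0.5698) = (0.008194 - 0.02521i)
|011⟩: (0.1305)(-0.1102 + 0.339i)(-0.8218i) = (0.03636 + 0.01182i)
|100⟩: (-0.837 + 0.5313i)(0.9343)(-0.5698) = (0.4456 - 0.2828i)
|101⟩: (-0.837 + 0.5313i)(0.9343)(-0.8218i) = (0.4079 + 0.6427i)
|110⟩: (-0.837 + 0.5313i)(-0.1102 + 0.339i)(-0.5698) = (0.05007 + 0.195i)
|111⟩: (-0.837 + 0.5313i)(-0.1102 + 0.339i)(-0.8218i) = (-0.2813 + 0.07221i)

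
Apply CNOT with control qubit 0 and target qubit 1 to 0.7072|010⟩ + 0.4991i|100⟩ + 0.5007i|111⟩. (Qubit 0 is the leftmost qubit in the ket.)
0.7072|010⟩ + 0.5007i|101⟩ + 0.4991i|110⟩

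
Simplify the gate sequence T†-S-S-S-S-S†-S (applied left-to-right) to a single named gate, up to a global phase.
T†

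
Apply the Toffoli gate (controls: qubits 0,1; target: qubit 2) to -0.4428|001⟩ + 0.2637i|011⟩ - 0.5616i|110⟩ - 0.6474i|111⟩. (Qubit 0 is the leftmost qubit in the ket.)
-0.4428|001⟩ + 0.2637i|011⟩ - 0.6474i|110⟩ - 0.5616i|111⟩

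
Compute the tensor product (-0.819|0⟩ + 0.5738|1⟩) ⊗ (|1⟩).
-0.819|01⟩ + 0.5738|11⟩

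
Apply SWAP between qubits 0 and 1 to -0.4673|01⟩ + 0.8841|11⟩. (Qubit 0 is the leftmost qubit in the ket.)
-0.4673|10⟩ + 0.8841|11⟩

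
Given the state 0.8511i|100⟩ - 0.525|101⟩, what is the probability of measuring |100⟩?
0.7244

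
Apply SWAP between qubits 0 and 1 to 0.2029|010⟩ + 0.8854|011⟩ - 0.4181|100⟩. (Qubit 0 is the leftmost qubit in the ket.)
-0.4181|010⟩ + 0.2029|100⟩ + 0.8854|101⟩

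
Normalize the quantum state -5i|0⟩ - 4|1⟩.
-0.7809i|0⟩ - 0.6247|1⟩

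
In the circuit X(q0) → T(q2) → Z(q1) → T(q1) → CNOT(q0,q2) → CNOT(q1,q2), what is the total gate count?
6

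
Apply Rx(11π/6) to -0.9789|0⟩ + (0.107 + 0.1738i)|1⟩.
(0.9905 - 0.02769i)|0⟩ + (-0.1034 + 0.08548i)|1⟩

Rx(11π/6) = [[cos(θ/2), −i·sin(θ/2)], [−i·sin(θ/2), cos(θ/2)]]; θ = 11π/6, cos(θ/2) ≈ -0.965926, sin(θ/2) ≈ 0.258819.
With a = amp(|0⟩) = -0.9789 and b = amp(|1⟩) = (0.107 + 0.1738i):
new amp(|0⟩) = (-0.965926)·a + (-0.258819i)·b = (0.9905 - 0.02769i)
new amp(|1⟩) = (-0.258819i)·a + (-0.965926)·b = (-0.1034 + 0.08548i)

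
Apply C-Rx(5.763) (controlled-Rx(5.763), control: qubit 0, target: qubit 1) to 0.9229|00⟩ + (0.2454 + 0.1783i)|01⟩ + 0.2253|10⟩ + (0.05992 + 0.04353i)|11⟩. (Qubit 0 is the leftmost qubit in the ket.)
0.9229|00⟩ + (0.2454 + 0.1783i)|01⟩ + (-0.2065 - 0.01541i)|10⟩ + (-0.0579 - 0.1i)|11⟩

C-Rx(5.763) leaves the control-|0⟩ kets |00⟩, |01⟩ unchanged and applies Rx(5.763) to qubit 1 on the control-|1⟩ pair (|10⟩, |11⟩).
Rx(5.763) = [[cos(θ/2), −i·sin(θ/2)], [−i·sin(θ/2), cos(θ/2)]]; θ = 5.763, cos(θ/2) ≈ -0.966366, sin(θ/2) ≈ 0.25717.
With a = amp(|10⟩) = 0.2253 and b = amp(|11⟩) = (0.05992 + 0.04353i):
new amp(|10⟩) = (-0.966366)·a + (-0.25717i)·b = (-0.2065 - 0.01541i)
new amp(|11⟩) = (-0.25717i)·a + (-0.966366)·b = (-0.0579 - 0.1i)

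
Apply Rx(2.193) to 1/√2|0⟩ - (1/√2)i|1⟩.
-0.3061|0⟩ - 0.952i|1⟩

Rx(2.193) = [[cos(θ/2), −i·sin(θ/2)], [−i·sin(θ/2), cos(θ/2)]]; θ = 2.193, cos(θ/2) ≈ 0.456713, sin(θ/2) ≈ 0.889614.
With a = amp(|0⟩) = 1/√2 and b = amp(|1⟩) = -(1/√2)i:
new amp(|0⟩) = (0.456713)·a + (-0.889614i)·b = -0.3061
new amp(|1⟩) = (-0.889614i)·a + (0.456713)·b = -0.952i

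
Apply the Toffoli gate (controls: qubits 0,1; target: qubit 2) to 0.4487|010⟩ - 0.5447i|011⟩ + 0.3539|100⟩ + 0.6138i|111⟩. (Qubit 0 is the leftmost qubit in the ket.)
0.4487|010⟩ - 0.5447i|011⟩ + 0.3539|100⟩ + 0.6138i|110⟩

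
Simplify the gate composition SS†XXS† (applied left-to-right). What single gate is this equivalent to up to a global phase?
S†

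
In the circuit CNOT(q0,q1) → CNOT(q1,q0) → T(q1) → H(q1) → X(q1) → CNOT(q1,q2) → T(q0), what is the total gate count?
7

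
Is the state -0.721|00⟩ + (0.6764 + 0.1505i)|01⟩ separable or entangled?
Separable

Writing the state as a|00⟩ + b|01⟩ + c|10⟩ + d|11⟩, it is a product state iff ad − bc = 0.
Here (a, b, c, d) = (-0.721, (0.6764 + 0.1505i), 0, 0): ad − bc = (-0.721)(0) − (0.6764 + 0.1505i)(0) = 0, so the state is separable.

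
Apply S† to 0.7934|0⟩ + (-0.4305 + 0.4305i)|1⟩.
0.7934|0⟩ + (0.4305 + 0.4305i)|1⟩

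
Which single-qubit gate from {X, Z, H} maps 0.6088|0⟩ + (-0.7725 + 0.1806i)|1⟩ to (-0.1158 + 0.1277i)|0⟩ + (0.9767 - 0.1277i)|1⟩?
H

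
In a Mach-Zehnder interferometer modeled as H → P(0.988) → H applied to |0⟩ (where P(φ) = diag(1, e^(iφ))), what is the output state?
(0.7752 + 0.4175i)|0⟩ + (0.2248 - 0.4175i)|1⟩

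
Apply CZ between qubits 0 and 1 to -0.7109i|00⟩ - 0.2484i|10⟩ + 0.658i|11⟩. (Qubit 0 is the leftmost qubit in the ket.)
-0.7109i|00⟩ - 0.2484i|10⟩ - 0.658i|11⟩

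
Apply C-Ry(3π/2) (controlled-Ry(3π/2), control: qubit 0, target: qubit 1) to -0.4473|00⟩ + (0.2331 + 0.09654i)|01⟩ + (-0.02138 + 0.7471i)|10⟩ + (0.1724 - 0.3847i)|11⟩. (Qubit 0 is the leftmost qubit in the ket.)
-0.4473|00⟩ + (0.2331 + 0.09654i)|01⟩ + (-0.1068 - 0.2563i)|10⟩ + (-0.137 + 0.8003i)|11⟩

C-Ry(3π/2) leaves the control-|0⟩ kets |00⟩, |01⟩ unchanged and applies Ry(3π/2) to qubit 1 on the control-|1⟩ pair (|10⟩, |11⟩).
Ry(3π/2) = [[cos(θ/2), −sin(θ/2)], [sin(θ/2), cos(θ/2)]]; θ = 3π/2, cos(θ/2) ≈ -0.707107, sin(θ/2) ≈ 0.707107.
With a = amp(|10⟩) = (-0.02138 + 0.7471i) and b = amp(|11⟩) = (0.1724 - 0.3847i):
new amp(|10⟩) = (-0.707107)·a + (-0.707107)·b = (-0.1068 - 0.2563i)
new amp(|11⟩) = (0.707107)·a + (-0.707107)·b = (-0.137 + 0.8003i)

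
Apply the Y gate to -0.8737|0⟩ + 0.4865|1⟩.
-0.4865i|0⟩ - 0.8737i|1⟩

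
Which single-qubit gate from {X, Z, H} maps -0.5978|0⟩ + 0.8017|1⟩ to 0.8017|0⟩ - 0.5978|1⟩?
X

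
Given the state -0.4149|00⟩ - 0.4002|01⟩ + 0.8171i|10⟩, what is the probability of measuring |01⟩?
0.1602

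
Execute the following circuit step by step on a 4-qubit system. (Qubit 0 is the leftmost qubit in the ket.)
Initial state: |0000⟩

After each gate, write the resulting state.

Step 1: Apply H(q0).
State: 1/√2|0000⟩ + 1/√2|1000⟩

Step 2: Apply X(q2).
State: 1/√2|0010⟩ + 1/√2|1010⟩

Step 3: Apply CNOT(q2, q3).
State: 1/√2|0011⟩ + 1/√2|1011⟩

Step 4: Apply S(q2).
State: (1/√2)i|0011⟩ + (1/√2)i|1011⟩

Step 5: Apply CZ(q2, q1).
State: (1/√2)i|0011⟩ + (1/√2)i|1011⟩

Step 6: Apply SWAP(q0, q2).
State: (1/√2)i|1001⟩ + (1/√2)i|1011⟩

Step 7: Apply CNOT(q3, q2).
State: (1/√2)i|1001⟩ + (1/√2)i|1011⟩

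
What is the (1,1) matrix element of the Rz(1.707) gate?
(0.6573 + 0.7536i)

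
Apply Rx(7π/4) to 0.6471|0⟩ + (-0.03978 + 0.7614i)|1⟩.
(-0.3065 + 0.01522i)|0⟩ + (0.03675 - 0.9511i)|1⟩

Rx(7π/4) = [[cos(θ/2), −i·sin(θ/2)], [−i·sin(θ/2), cos(θ/2)]]; θ = 7π/4, cos(θ/2) ≈ -0.92388, sin(θ/2) ≈ 0.382683.
With a = amp(|0⟩) = 0.6471 and b = amp(|1⟩) = (-0.03978 + 0.7614i):
new amp(|0⟩) = (-0.92388)·a + (-0.382683i)·b = (-0.3065 + 0.01522i)
new amp(|1⟩) = (-0.382683i)·a + (-0.92388)·b = (0.03675 - 0.9511i)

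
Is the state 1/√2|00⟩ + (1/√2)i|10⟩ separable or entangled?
Separable

Writing the state as a|00⟩ + b|01⟩ + c|10⟩ + d|11⟩, it is a product state iff ad − bc = 0.
Here (a, b, c, d) = (1/√2, 0, (1/√2)i, 0): ad − bc = (1/√2)(0) − (0)((1/√2)i) = 0, so the state is separable.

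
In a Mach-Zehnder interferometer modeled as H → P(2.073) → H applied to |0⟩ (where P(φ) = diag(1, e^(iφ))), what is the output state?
(0.2593 + 0.4383i)|0⟩ + (0.7407 - 0.4383i)|1⟩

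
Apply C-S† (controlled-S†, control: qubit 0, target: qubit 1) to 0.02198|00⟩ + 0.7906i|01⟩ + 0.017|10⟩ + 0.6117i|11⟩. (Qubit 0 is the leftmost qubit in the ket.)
0.02198|00⟩ + 0.7906i|01⟩ + 0.017|10⟩ + 0.6117|11⟩

C-S† leaves the control-|0⟩ kets |00⟩, |01⟩ unchanged and applies S† to qubit 1 on the control-|1⟩ pair (|10⟩, |11⟩).
S† = [[1, 0], [0, -i]].
With a = amp(|10⟩) = 0.017 and b = amp(|11⟩) = 0.6117i:
new amp(|10⟩) = (1)·a = 0.017
new amp(|11⟩) = (-i)·b = 0.6117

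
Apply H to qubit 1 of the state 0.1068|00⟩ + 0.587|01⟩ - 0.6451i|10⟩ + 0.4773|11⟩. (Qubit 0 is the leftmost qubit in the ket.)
0.4906|00⟩ - 0.3396|01⟩ + (0.3375 - 0.4562i)|10⟩ + (-0.3375 - 0.4562i)|11⟩

H on qubit 1 mixes each pair of kets that differ only in qubit 1: amplitudes (a, b) of (|…0…⟩, |…1…⟩) become ((a + b)/√2, (a − b)/√2). Kets absent from the input have amplitude 0.
(|00⟩, |01⟩): (a, b) = (0.1068, 0.587) → (0.4906, -0.3396)
(|10⟩, |11⟩): (a, b) = (-0.6451i, 0.4773) → ((0.3375 - 0.4562i), (-0.3375 - 0.4562i))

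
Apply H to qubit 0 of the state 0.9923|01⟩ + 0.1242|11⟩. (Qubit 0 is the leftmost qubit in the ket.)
0.7895|01⟩ + 0.6138|11⟩

H on qubit 0 mixes each pair of kets that differ only in qubit 0: amplitudes (a, b) of (|…0…⟩, |…1…⟩) become ((a + b)/√2, (a − b)/√2). Kets absent from the input have amplitude 0.
(|01⟩, |11⟩): (a, b) = (0.9923, 0.1242) → (0.7895, 0.6138)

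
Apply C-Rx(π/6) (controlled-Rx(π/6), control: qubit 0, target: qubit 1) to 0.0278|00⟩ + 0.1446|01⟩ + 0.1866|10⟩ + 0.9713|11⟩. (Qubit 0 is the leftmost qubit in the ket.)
0.0278|00⟩ + 0.1446|01⟩ + (0.1802 - 0.2514i)|10⟩ + (0.9382 - 0.0483i)|11⟩

C-Rx(π/6) leaves the control-|0⟩ kets |00⟩, |01⟩ unchanged and applies Rx(π/6) to qubit 1 on the control-|1⟩ pair (|10⟩, |11⟩).
Rx(π/6) = [[cos(θ/2), −i·sin(θ/2)], [−i·sin(θ/2), cos(θ/2)]]; θ = π/6, cos(θ/2) ≈ 0.965926, sin(θ/2) ≈ 0.258819.
With a = amp(|10⟩) = 0.1866 and b = amp(|11⟩) = 0.9713:
new amp(|10⟩) = (0.965926)·a + (-0.258819i)·b = (0.1802 - 0.2514i)
new amp(|11⟩) = (-0.258819i)·a + (0.965926)·b = (0.9382 - 0.0483i)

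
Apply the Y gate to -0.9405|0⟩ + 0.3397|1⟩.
-0.3397i|0⟩ - 0.9405i|1⟩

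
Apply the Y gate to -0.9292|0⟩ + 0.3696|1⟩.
-0.3696i|0⟩ - 0.9292i|1⟩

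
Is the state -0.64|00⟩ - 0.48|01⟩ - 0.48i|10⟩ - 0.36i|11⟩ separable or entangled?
Separable

Writing the state as a|00⟩ + b|01⟩ + c|10⟩ + d|11⟩, it is a product state iff ad − bc = 0.
Here (a, b, c, d) = (-0.64, -0.48, -0.48i, -0.36i): ad − bc = (-0.64)(-0.36i) − (-0.48)(-0.48i) = 0, so the state is separable.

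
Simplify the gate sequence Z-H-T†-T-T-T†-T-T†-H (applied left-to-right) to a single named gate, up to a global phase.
Z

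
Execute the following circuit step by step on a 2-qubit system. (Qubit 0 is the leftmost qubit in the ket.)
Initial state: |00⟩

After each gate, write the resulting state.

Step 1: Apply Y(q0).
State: i|10⟩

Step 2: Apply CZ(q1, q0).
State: i|10⟩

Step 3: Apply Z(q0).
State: -i|10⟩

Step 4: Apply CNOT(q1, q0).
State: -i|10⟩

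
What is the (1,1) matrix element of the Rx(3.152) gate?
-0.005204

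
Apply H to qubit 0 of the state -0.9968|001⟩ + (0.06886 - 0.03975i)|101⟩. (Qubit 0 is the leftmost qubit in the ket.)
(-0.6562 - 0.02811i)|001⟩ + (-0.7535 + 0.02811i)|101⟩

H on qubit 0 mixes each pair of kets that differ only in qubit 0: amplitudes (a, b) of (|…0…⟩, |…1…⟩) become ((a + b)/√2, (a − b)/√2). Kets absent from the input have amplitude 0.
(|001⟩, |101⟩): (a, b) = (-0.9968, (0.06886 - 0.03975i)) → ((-0.6562 - 0.02811i), (-0.7535 + 0.02811i))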